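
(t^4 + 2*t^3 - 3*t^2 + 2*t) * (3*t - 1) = 3*t^5 + 5*t^4 - 11*t^3 + 9*t^2 - 2*t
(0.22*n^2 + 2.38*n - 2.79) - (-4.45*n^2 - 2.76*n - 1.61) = 4.67*n^2 + 5.14*n - 1.18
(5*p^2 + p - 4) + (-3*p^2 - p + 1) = 2*p^2 - 3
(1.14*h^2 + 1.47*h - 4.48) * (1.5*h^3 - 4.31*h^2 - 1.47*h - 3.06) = 1.71*h^5 - 2.7084*h^4 - 14.7315*h^3 + 13.6595*h^2 + 2.0874*h + 13.7088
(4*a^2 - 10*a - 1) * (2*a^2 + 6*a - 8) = 8*a^4 + 4*a^3 - 94*a^2 + 74*a + 8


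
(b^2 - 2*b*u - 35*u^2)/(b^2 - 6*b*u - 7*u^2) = (b + 5*u)/(b + u)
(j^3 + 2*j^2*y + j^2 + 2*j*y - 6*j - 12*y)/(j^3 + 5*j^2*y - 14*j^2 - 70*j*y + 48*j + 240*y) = (j^3 + 2*j^2*y + j^2 + 2*j*y - 6*j - 12*y)/(j^3 + 5*j^2*y - 14*j^2 - 70*j*y + 48*j + 240*y)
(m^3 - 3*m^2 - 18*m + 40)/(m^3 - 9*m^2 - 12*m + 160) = (m - 2)/(m - 8)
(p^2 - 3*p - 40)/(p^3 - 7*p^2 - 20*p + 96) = (p + 5)/(p^2 + p - 12)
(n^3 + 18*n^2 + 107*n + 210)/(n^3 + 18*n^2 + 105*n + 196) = (n^2 + 11*n + 30)/(n^2 + 11*n + 28)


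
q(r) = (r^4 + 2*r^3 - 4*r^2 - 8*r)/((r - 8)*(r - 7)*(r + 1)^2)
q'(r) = (4*r^3 + 6*r^2 - 8*r - 8)/((r - 8)*(r - 7)*(r + 1)^2) - 2*(r^4 + 2*r^3 - 4*r^2 - 8*r)/((r - 8)*(r - 7)*(r + 1)^3) - (r^4 + 2*r^3 - 4*r^2 - 8*r)/((r - 8)*(r - 7)^2*(r + 1)^2) - (r^4 + 2*r^3 - 4*r^2 - 8*r)/((r - 8)^2*(r - 7)*(r + 1)^2) = (-15*r^5 + 77*r^4 + 240*r^3 + 164*r^2 - 448)/(r^7 - 27*r^6 + 250*r^5 - 758*r^4 - 923*r^3 + 4705*r^2 + 7728*r + 3136)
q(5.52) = 7.04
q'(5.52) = 10.59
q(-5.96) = 0.17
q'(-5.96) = -0.04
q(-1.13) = 2.13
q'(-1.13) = 35.66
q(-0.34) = 0.08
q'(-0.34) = -0.41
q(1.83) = -0.02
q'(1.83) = 0.09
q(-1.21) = 0.73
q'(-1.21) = 8.10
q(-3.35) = 0.05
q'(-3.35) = -0.05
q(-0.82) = 1.44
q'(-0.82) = -15.49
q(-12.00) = 0.37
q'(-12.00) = -0.03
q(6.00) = 15.67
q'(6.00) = 29.48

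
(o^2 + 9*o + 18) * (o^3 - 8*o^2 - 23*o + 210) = o^5 + o^4 - 77*o^3 - 141*o^2 + 1476*o + 3780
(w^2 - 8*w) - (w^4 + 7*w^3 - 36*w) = -w^4 - 7*w^3 + w^2 + 28*w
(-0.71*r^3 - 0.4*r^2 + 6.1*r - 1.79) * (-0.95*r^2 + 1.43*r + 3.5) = 0.6745*r^5 - 0.6353*r^4 - 8.852*r^3 + 9.0235*r^2 + 18.7903*r - 6.265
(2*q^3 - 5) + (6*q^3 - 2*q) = 8*q^3 - 2*q - 5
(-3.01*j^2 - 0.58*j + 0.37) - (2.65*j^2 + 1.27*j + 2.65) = -5.66*j^2 - 1.85*j - 2.28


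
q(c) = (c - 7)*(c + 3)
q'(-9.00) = -22.00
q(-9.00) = 96.00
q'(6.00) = 8.00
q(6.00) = -9.00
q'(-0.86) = -5.72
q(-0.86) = -16.82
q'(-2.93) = -9.86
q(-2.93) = -0.70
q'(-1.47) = -6.94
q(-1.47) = -12.96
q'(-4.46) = -12.92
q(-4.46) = 16.73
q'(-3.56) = -11.12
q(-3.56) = 5.91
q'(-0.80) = -5.60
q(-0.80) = -17.16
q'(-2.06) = -8.12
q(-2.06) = -8.52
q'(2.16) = 0.32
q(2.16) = -24.97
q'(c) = 2*c - 4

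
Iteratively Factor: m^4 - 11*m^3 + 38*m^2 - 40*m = (m - 2)*(m^3 - 9*m^2 + 20*m) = (m - 4)*(m - 2)*(m^2 - 5*m) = m*(m - 4)*(m - 2)*(m - 5)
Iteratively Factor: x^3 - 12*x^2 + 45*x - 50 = (x - 2)*(x^2 - 10*x + 25) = (x - 5)*(x - 2)*(x - 5)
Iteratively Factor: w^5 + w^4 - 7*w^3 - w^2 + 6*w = (w - 2)*(w^4 + 3*w^3 - w^2 - 3*w) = (w - 2)*(w + 1)*(w^3 + 2*w^2 - 3*w) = (w - 2)*(w + 1)*(w + 3)*(w^2 - w) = (w - 2)*(w - 1)*(w + 1)*(w + 3)*(w)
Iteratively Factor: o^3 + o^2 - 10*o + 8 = (o - 2)*(o^2 + 3*o - 4) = (o - 2)*(o + 4)*(o - 1)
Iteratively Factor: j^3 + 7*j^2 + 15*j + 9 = (j + 1)*(j^2 + 6*j + 9) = (j + 1)*(j + 3)*(j + 3)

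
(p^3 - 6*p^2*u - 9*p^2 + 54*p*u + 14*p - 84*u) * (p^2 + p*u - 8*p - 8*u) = p^5 - 5*p^4*u - 17*p^4 - 6*p^3*u^2 + 85*p^3*u + 86*p^3 + 102*p^2*u^2 - 430*p^2*u - 112*p^2 - 516*p*u^2 + 560*p*u + 672*u^2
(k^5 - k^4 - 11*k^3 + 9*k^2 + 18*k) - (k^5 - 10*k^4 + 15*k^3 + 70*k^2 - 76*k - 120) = 9*k^4 - 26*k^3 - 61*k^2 + 94*k + 120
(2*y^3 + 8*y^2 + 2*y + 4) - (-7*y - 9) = 2*y^3 + 8*y^2 + 9*y + 13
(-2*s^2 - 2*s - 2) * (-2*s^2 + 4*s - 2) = 4*s^4 - 4*s^3 - 4*s + 4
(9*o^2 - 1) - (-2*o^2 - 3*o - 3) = 11*o^2 + 3*o + 2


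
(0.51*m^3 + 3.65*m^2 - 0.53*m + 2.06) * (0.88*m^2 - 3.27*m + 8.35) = 0.4488*m^5 + 1.5443*m^4 - 8.1434*m^3 + 34.0234*m^2 - 11.1617*m + 17.201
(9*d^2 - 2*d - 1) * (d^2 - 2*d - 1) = 9*d^4 - 20*d^3 - 6*d^2 + 4*d + 1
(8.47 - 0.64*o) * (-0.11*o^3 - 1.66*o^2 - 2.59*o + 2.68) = 0.0704*o^4 + 0.1307*o^3 - 12.4026*o^2 - 23.6525*o + 22.6996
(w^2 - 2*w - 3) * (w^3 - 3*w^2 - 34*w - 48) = w^5 - 5*w^4 - 31*w^3 + 29*w^2 + 198*w + 144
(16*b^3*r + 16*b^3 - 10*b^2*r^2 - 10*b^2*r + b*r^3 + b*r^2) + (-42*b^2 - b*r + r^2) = 16*b^3*r + 16*b^3 - 10*b^2*r^2 - 10*b^2*r - 42*b^2 + b*r^3 + b*r^2 - b*r + r^2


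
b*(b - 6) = b^2 - 6*b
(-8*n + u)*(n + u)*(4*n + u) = -32*n^3 - 36*n^2*u - 3*n*u^2 + u^3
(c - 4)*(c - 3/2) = c^2 - 11*c/2 + 6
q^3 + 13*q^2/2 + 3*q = q*(q + 1/2)*(q + 6)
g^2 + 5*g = g*(g + 5)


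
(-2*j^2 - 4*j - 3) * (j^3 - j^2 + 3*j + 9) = -2*j^5 - 2*j^4 - 5*j^3 - 27*j^2 - 45*j - 27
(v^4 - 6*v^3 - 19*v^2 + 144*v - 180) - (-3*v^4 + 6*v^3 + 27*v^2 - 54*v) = 4*v^4 - 12*v^3 - 46*v^2 + 198*v - 180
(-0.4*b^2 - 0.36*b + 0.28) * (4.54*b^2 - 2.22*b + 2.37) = -1.816*b^4 - 0.7464*b^3 + 1.1224*b^2 - 1.4748*b + 0.6636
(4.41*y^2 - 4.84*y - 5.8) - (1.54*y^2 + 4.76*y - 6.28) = 2.87*y^2 - 9.6*y + 0.48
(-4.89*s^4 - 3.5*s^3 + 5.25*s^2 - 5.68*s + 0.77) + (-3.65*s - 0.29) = -4.89*s^4 - 3.5*s^3 + 5.25*s^2 - 9.33*s + 0.48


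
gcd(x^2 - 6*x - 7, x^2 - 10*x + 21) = x - 7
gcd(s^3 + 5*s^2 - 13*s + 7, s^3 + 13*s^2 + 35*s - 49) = s^2 + 6*s - 7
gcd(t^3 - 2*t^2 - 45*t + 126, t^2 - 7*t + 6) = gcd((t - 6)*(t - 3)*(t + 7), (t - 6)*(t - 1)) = t - 6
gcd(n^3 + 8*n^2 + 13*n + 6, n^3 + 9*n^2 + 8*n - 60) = n + 6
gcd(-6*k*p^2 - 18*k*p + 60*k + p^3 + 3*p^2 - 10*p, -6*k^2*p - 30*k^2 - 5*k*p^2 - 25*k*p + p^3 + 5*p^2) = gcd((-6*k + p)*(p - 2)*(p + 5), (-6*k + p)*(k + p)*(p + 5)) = -6*k*p - 30*k + p^2 + 5*p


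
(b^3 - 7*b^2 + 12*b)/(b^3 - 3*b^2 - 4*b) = (b - 3)/(b + 1)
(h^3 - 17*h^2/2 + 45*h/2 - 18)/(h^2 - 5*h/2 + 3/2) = (h^2 - 7*h + 12)/(h - 1)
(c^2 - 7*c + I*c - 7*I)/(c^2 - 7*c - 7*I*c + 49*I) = (c + I)/(c - 7*I)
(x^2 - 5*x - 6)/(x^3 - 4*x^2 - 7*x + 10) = (x^2 - 5*x - 6)/(x^3 - 4*x^2 - 7*x + 10)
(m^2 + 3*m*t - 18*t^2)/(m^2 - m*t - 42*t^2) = (-m + 3*t)/(-m + 7*t)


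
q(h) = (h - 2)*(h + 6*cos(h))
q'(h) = h + (1 - 6*sin(h))*(h - 2) + 6*cos(h) = h + (2 - h)*(6*sin(h) - 1) + 6*cos(h)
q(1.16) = -2.99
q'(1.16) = 7.34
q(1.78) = -0.12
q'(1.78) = 1.61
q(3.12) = -3.22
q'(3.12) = -1.90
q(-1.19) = -3.32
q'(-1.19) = -19.92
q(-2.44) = 31.18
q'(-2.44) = -28.66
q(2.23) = -0.33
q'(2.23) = -2.31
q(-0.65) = -10.94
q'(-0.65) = -8.15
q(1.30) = -2.03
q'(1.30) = 6.25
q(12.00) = 170.63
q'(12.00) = 59.26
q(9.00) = 24.73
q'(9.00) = -6.78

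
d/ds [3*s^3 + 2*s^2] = s*(9*s + 4)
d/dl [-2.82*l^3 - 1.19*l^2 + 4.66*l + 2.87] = -8.46*l^2 - 2.38*l + 4.66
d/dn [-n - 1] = -1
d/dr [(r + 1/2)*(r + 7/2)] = 2*r + 4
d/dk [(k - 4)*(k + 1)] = 2*k - 3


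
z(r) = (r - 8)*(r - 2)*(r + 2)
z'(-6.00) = 200.00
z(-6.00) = -448.00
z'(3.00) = -25.00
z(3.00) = -25.00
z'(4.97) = -9.42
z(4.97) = -62.72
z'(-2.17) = 44.85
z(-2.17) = -7.21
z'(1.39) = -20.44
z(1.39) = 13.67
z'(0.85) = -15.43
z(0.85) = 23.43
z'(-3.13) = 75.47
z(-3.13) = -64.52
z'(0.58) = -12.27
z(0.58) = 27.18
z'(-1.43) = 25.01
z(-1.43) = 18.44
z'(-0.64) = 7.47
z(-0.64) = 31.02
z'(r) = (r - 8)*(r - 2) + (r - 8)*(r + 2) + (r - 2)*(r + 2) = 3*r^2 - 16*r - 4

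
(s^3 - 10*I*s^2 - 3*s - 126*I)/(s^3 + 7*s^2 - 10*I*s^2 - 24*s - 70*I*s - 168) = (s^2 - 4*I*s + 21)/(s^2 + s*(7 - 4*I) - 28*I)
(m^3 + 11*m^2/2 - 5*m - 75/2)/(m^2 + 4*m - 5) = (2*m^2 + m - 15)/(2*(m - 1))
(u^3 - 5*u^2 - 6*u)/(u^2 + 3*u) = (u^2 - 5*u - 6)/(u + 3)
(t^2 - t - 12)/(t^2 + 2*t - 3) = (t - 4)/(t - 1)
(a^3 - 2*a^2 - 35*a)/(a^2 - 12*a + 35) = a*(a + 5)/(a - 5)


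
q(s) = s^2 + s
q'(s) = 2*s + 1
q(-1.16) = 0.19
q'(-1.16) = -1.32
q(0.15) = 0.17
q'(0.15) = 1.30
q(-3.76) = 10.38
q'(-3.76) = -6.52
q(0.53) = 0.81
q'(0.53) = 2.06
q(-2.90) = 5.51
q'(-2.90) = -4.80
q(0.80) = 1.44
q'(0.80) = 2.60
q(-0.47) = -0.25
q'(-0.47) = 0.06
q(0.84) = 1.55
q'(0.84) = 2.68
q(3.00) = 12.00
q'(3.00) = 7.00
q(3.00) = 12.00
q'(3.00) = 7.00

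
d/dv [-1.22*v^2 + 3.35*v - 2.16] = 3.35 - 2.44*v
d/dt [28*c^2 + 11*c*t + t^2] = 11*c + 2*t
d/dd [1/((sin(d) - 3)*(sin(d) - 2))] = (5 - 2*sin(d))*cos(d)/((sin(d) - 3)^2*(sin(d) - 2)^2)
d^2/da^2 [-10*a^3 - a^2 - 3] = -60*a - 2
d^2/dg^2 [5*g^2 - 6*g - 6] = 10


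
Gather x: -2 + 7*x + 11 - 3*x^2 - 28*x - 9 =-3*x^2 - 21*x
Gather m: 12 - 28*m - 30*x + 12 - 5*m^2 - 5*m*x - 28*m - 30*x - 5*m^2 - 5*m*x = -10*m^2 + m*(-10*x - 56) - 60*x + 24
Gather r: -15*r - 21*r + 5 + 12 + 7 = 24 - 36*r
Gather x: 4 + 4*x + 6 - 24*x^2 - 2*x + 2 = -24*x^2 + 2*x + 12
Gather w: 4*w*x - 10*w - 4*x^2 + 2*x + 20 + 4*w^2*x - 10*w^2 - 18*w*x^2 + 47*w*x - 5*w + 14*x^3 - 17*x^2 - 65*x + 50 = w^2*(4*x - 10) + w*(-18*x^2 + 51*x - 15) + 14*x^3 - 21*x^2 - 63*x + 70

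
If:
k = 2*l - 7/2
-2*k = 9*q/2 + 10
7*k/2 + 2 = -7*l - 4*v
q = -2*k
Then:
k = 10/7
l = 69/28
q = -20/7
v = -97/16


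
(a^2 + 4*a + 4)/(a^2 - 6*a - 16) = (a + 2)/(a - 8)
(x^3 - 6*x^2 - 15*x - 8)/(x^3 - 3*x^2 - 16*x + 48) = (x^3 - 6*x^2 - 15*x - 8)/(x^3 - 3*x^2 - 16*x + 48)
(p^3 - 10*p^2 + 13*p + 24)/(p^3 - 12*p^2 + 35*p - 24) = (p + 1)/(p - 1)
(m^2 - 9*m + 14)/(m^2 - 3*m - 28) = (m - 2)/(m + 4)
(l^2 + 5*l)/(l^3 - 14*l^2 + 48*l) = (l + 5)/(l^2 - 14*l + 48)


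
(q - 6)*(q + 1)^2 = q^3 - 4*q^2 - 11*q - 6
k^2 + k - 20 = (k - 4)*(k + 5)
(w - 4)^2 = w^2 - 8*w + 16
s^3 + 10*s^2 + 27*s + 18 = (s + 1)*(s + 3)*(s + 6)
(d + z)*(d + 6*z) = d^2 + 7*d*z + 6*z^2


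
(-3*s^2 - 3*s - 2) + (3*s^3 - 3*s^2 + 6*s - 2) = 3*s^3 - 6*s^2 + 3*s - 4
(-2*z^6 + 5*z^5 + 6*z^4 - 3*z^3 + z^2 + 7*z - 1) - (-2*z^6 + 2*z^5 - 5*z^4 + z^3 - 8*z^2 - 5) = 3*z^5 + 11*z^4 - 4*z^3 + 9*z^2 + 7*z + 4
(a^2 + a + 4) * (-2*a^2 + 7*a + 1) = -2*a^4 + 5*a^3 + 29*a + 4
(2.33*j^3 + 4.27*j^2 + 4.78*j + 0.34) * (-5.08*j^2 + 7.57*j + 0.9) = -11.8364*j^5 - 4.0535*j^4 + 10.1385*j^3 + 38.3004*j^2 + 6.8758*j + 0.306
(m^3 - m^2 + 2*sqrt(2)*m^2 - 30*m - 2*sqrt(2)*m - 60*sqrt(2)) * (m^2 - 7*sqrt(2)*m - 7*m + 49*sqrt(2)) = m^5 - 8*m^4 - 5*sqrt(2)*m^4 - 51*m^3 + 40*sqrt(2)*m^3 + 115*sqrt(2)*m^2 + 434*m^2 - 1050*sqrt(2)*m + 644*m - 5880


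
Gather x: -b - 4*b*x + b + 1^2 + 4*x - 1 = x*(4 - 4*b)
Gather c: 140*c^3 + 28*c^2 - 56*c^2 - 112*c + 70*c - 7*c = 140*c^3 - 28*c^2 - 49*c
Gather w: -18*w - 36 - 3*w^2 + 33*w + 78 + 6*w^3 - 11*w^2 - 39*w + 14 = 6*w^3 - 14*w^2 - 24*w + 56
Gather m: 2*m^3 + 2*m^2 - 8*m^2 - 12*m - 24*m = 2*m^3 - 6*m^2 - 36*m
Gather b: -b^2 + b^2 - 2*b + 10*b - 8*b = 0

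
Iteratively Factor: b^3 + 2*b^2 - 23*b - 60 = (b + 3)*(b^2 - b - 20) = (b + 3)*(b + 4)*(b - 5)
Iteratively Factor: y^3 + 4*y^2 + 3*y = (y + 3)*(y^2 + y) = (y + 1)*(y + 3)*(y)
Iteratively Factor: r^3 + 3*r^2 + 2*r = (r)*(r^2 + 3*r + 2) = r*(r + 2)*(r + 1)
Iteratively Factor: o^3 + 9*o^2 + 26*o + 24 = (o + 3)*(o^2 + 6*o + 8) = (o + 3)*(o + 4)*(o + 2)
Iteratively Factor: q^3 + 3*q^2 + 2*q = (q + 1)*(q^2 + 2*q) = (q + 1)*(q + 2)*(q)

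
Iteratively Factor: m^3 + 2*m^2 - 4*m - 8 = (m + 2)*(m^2 - 4) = (m + 2)^2*(m - 2)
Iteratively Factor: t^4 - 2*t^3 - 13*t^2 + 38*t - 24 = (t - 3)*(t^3 + t^2 - 10*t + 8) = (t - 3)*(t - 2)*(t^2 + 3*t - 4) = (t - 3)*(t - 2)*(t + 4)*(t - 1)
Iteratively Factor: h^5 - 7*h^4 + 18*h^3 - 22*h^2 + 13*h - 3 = (h - 3)*(h^4 - 4*h^3 + 6*h^2 - 4*h + 1) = (h - 3)*(h - 1)*(h^3 - 3*h^2 + 3*h - 1) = (h - 3)*(h - 1)^2*(h^2 - 2*h + 1) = (h - 3)*(h - 1)^3*(h - 1)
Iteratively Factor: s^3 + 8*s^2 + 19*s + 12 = (s + 1)*(s^2 + 7*s + 12) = (s + 1)*(s + 3)*(s + 4)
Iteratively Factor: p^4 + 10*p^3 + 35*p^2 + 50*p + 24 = (p + 4)*(p^3 + 6*p^2 + 11*p + 6) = (p + 1)*(p + 4)*(p^2 + 5*p + 6) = (p + 1)*(p + 3)*(p + 4)*(p + 2)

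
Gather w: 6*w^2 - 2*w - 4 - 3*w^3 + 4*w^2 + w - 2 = -3*w^3 + 10*w^2 - w - 6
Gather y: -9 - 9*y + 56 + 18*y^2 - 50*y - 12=18*y^2 - 59*y + 35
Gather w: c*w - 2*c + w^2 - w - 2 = -2*c + w^2 + w*(c - 1) - 2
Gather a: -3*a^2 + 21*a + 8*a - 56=-3*a^2 + 29*a - 56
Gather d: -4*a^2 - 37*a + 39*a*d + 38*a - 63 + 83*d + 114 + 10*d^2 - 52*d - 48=-4*a^2 + a + 10*d^2 + d*(39*a + 31) + 3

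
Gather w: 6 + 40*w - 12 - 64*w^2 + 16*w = -64*w^2 + 56*w - 6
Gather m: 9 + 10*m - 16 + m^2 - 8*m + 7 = m^2 + 2*m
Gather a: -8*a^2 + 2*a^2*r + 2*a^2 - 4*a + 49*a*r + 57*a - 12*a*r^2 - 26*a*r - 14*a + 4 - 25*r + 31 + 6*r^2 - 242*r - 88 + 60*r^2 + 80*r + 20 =a^2*(2*r - 6) + a*(-12*r^2 + 23*r + 39) + 66*r^2 - 187*r - 33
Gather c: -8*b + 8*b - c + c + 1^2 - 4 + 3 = 0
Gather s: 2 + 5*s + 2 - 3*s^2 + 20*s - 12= -3*s^2 + 25*s - 8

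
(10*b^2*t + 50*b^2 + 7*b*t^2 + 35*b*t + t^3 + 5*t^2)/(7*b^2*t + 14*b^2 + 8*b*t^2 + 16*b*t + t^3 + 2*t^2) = (10*b^2*t + 50*b^2 + 7*b*t^2 + 35*b*t + t^3 + 5*t^2)/(7*b^2*t + 14*b^2 + 8*b*t^2 + 16*b*t + t^3 + 2*t^2)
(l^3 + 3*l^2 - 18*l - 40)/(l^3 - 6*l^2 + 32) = (l + 5)/(l - 4)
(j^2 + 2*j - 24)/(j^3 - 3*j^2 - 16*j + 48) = (j + 6)/(j^2 + j - 12)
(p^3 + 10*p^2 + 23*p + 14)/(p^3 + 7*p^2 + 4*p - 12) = (p^2 + 8*p + 7)/(p^2 + 5*p - 6)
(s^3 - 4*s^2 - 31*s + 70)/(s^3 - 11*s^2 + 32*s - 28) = (s + 5)/(s - 2)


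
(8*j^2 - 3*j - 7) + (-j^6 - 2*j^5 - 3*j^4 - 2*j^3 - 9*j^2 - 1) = -j^6 - 2*j^5 - 3*j^4 - 2*j^3 - j^2 - 3*j - 8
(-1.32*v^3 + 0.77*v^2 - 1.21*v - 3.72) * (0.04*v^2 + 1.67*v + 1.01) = -0.0528*v^5 - 2.1736*v^4 - 0.0957000000000001*v^3 - 1.3918*v^2 - 7.4345*v - 3.7572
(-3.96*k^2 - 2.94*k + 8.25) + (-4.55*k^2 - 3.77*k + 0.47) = -8.51*k^2 - 6.71*k + 8.72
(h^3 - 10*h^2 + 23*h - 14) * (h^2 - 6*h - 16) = h^5 - 16*h^4 + 67*h^3 + 8*h^2 - 284*h + 224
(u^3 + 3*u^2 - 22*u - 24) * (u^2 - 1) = u^5 + 3*u^4 - 23*u^3 - 27*u^2 + 22*u + 24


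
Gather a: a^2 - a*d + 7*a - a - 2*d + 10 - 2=a^2 + a*(6 - d) - 2*d + 8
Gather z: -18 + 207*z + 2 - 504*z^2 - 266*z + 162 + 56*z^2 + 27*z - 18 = -448*z^2 - 32*z + 128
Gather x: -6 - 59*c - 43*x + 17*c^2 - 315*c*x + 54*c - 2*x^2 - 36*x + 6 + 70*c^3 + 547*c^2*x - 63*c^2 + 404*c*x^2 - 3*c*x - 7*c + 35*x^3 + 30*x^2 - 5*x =70*c^3 - 46*c^2 - 12*c + 35*x^3 + x^2*(404*c + 28) + x*(547*c^2 - 318*c - 84)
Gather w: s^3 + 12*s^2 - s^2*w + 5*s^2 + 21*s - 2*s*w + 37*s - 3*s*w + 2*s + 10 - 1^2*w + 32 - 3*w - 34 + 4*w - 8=s^3 + 17*s^2 + 60*s + w*(-s^2 - 5*s)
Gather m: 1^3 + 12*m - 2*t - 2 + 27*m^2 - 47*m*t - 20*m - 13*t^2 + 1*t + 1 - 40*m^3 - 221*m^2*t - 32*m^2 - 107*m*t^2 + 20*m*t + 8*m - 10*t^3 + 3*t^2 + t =-40*m^3 + m^2*(-221*t - 5) + m*(-107*t^2 - 27*t) - 10*t^3 - 10*t^2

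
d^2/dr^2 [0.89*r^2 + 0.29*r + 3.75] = 1.78000000000000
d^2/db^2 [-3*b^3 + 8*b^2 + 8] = 16 - 18*b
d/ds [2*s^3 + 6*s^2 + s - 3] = 6*s^2 + 12*s + 1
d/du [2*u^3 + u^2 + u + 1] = 6*u^2 + 2*u + 1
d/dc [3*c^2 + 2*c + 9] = 6*c + 2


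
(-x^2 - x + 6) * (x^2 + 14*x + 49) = -x^4 - 15*x^3 - 57*x^2 + 35*x + 294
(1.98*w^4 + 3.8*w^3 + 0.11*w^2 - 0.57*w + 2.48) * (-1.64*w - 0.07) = -3.2472*w^5 - 6.3706*w^4 - 0.4464*w^3 + 0.9271*w^2 - 4.0273*w - 0.1736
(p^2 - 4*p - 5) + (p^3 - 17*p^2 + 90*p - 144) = p^3 - 16*p^2 + 86*p - 149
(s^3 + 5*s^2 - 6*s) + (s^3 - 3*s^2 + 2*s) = 2*s^3 + 2*s^2 - 4*s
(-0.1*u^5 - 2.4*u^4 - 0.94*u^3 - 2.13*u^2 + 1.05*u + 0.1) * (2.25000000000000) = -0.225*u^5 - 5.4*u^4 - 2.115*u^3 - 4.7925*u^2 + 2.3625*u + 0.225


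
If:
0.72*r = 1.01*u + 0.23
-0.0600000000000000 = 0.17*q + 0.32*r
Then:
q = -2.64052287581699*u - 0.954248366013072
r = 1.40277777777778*u + 0.319444444444444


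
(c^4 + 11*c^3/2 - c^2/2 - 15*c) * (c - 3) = c^5 + 5*c^4/2 - 17*c^3 - 27*c^2/2 + 45*c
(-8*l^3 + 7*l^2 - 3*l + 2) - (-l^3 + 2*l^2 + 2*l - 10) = -7*l^3 + 5*l^2 - 5*l + 12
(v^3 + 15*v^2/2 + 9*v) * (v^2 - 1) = v^5 + 15*v^4/2 + 8*v^3 - 15*v^2/2 - 9*v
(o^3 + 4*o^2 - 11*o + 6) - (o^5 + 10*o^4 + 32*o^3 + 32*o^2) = -o^5 - 10*o^4 - 31*o^3 - 28*o^2 - 11*o + 6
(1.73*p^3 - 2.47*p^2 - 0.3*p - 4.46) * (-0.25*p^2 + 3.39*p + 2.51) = -0.4325*p^5 + 6.4822*p^4 - 3.956*p^3 - 6.1017*p^2 - 15.8724*p - 11.1946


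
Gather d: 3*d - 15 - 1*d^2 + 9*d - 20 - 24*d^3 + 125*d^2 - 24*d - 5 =-24*d^3 + 124*d^2 - 12*d - 40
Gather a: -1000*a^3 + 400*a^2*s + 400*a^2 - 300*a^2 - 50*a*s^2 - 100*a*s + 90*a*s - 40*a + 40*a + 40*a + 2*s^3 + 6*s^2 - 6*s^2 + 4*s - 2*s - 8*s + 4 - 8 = -1000*a^3 + a^2*(400*s + 100) + a*(-50*s^2 - 10*s + 40) + 2*s^3 - 6*s - 4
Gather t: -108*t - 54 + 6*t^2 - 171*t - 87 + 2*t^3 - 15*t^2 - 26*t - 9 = 2*t^3 - 9*t^2 - 305*t - 150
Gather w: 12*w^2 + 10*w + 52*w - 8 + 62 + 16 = 12*w^2 + 62*w + 70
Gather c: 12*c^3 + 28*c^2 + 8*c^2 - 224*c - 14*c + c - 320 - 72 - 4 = 12*c^3 + 36*c^2 - 237*c - 396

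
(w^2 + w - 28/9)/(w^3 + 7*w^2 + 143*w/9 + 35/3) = (3*w - 4)/(3*w^2 + 14*w + 15)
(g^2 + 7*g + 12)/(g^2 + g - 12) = (g + 3)/(g - 3)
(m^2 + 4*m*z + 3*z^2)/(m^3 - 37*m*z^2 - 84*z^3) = (-m - z)/(-m^2 + 3*m*z + 28*z^2)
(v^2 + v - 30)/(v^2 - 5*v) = (v + 6)/v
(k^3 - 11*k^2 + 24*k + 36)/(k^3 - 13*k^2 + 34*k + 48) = (k - 6)/(k - 8)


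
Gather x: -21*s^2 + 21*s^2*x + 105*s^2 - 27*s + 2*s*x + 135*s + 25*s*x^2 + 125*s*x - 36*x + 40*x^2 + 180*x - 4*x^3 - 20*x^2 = 84*s^2 + 108*s - 4*x^3 + x^2*(25*s + 20) + x*(21*s^2 + 127*s + 144)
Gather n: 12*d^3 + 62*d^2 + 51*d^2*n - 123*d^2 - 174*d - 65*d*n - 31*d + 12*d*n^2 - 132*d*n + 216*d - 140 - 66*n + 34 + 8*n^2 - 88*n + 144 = 12*d^3 - 61*d^2 + 11*d + n^2*(12*d + 8) + n*(51*d^2 - 197*d - 154) + 38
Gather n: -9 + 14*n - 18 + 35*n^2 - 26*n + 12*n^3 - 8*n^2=12*n^3 + 27*n^2 - 12*n - 27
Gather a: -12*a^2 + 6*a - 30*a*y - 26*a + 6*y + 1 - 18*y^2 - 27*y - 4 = -12*a^2 + a*(-30*y - 20) - 18*y^2 - 21*y - 3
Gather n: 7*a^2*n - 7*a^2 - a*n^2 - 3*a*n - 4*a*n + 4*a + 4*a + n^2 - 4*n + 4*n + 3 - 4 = -7*a^2 + 8*a + n^2*(1 - a) + n*(7*a^2 - 7*a) - 1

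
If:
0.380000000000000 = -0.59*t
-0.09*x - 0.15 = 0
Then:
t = -0.64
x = -1.67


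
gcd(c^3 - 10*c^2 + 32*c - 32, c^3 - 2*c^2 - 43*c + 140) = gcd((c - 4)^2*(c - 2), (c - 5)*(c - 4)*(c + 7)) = c - 4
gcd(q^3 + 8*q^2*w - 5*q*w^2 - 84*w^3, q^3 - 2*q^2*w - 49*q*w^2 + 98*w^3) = q + 7*w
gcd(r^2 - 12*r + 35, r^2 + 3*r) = 1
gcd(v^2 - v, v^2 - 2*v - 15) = 1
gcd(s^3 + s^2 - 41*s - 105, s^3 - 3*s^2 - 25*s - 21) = s^2 - 4*s - 21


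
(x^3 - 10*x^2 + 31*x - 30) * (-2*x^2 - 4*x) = -2*x^5 + 16*x^4 - 22*x^3 - 64*x^2 + 120*x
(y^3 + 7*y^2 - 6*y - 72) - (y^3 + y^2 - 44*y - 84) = 6*y^2 + 38*y + 12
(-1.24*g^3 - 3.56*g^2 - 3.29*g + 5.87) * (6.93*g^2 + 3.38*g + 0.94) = -8.5932*g^5 - 28.862*g^4 - 35.9981*g^3 + 26.2125*g^2 + 16.748*g + 5.5178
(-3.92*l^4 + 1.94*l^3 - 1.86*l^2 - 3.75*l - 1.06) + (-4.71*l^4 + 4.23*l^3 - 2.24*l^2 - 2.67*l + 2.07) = -8.63*l^4 + 6.17*l^3 - 4.1*l^2 - 6.42*l + 1.01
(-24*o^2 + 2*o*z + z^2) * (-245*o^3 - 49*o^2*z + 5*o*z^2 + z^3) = 5880*o^5 + 686*o^4*z - 463*o^3*z^2 - 63*o^2*z^3 + 7*o*z^4 + z^5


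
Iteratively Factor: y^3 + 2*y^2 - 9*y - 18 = (y + 2)*(y^2 - 9) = (y + 2)*(y + 3)*(y - 3)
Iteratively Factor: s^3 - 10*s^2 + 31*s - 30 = (s - 2)*(s^2 - 8*s + 15) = (s - 5)*(s - 2)*(s - 3)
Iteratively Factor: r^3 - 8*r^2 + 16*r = (r - 4)*(r^2 - 4*r) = (r - 4)^2*(r)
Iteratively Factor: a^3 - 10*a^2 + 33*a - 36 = (a - 4)*(a^2 - 6*a + 9) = (a - 4)*(a - 3)*(a - 3)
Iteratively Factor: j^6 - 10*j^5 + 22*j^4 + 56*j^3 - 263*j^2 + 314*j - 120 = (j - 2)*(j^5 - 8*j^4 + 6*j^3 + 68*j^2 - 127*j + 60) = (j - 4)*(j - 2)*(j^4 - 4*j^3 - 10*j^2 + 28*j - 15) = (j - 4)*(j - 2)*(j - 1)*(j^3 - 3*j^2 - 13*j + 15) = (j - 4)*(j - 2)*(j - 1)*(j + 3)*(j^2 - 6*j + 5) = (j - 4)*(j - 2)*(j - 1)^2*(j + 3)*(j - 5)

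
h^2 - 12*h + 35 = (h - 7)*(h - 5)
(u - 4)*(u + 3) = u^2 - u - 12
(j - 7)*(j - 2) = j^2 - 9*j + 14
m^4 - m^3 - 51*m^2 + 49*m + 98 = (m - 7)*(m - 2)*(m + 1)*(m + 7)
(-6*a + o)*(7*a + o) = -42*a^2 + a*o + o^2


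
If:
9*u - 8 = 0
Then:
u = 8/9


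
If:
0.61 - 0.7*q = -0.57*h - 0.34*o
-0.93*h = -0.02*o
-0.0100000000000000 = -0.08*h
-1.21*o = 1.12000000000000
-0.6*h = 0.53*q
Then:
No Solution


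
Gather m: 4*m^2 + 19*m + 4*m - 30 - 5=4*m^2 + 23*m - 35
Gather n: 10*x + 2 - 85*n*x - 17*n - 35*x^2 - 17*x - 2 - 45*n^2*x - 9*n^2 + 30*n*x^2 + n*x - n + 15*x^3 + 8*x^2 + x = n^2*(-45*x - 9) + n*(30*x^2 - 84*x - 18) + 15*x^3 - 27*x^2 - 6*x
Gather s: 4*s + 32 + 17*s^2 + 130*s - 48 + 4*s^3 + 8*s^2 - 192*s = 4*s^3 + 25*s^2 - 58*s - 16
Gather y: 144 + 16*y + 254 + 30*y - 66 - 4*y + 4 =42*y + 336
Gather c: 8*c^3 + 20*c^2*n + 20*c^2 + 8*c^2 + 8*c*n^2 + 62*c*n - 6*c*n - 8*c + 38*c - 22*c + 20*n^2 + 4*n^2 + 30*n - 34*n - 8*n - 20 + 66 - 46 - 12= 8*c^3 + c^2*(20*n + 28) + c*(8*n^2 + 56*n + 8) + 24*n^2 - 12*n - 12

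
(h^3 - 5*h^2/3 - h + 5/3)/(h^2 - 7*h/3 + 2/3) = (3*h^3 - 5*h^2 - 3*h + 5)/(3*h^2 - 7*h + 2)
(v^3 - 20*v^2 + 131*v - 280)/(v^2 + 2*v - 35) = (v^2 - 15*v + 56)/(v + 7)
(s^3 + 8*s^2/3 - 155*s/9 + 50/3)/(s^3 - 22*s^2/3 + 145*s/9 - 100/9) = (s + 6)/(s - 4)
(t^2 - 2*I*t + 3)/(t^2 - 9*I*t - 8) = (-t^2 + 2*I*t - 3)/(-t^2 + 9*I*t + 8)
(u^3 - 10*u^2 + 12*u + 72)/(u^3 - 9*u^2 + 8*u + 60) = (u - 6)/(u - 5)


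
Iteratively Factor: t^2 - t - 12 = (t - 4)*(t + 3)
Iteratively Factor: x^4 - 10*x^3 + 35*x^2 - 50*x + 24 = (x - 4)*(x^3 - 6*x^2 + 11*x - 6) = (x - 4)*(x - 2)*(x^2 - 4*x + 3) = (x - 4)*(x - 3)*(x - 2)*(x - 1)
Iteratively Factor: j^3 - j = (j + 1)*(j^2 - j) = j*(j + 1)*(j - 1)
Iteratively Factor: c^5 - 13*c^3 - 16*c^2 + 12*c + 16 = (c - 4)*(c^4 + 4*c^3 + 3*c^2 - 4*c - 4) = (c - 4)*(c + 2)*(c^3 + 2*c^2 - c - 2) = (c - 4)*(c - 1)*(c + 2)*(c^2 + 3*c + 2) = (c - 4)*(c - 1)*(c + 1)*(c + 2)*(c + 2)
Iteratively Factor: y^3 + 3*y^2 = (y)*(y^2 + 3*y) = y*(y + 3)*(y)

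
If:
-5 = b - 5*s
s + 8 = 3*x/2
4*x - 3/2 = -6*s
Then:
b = -855/52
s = -119/52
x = 99/26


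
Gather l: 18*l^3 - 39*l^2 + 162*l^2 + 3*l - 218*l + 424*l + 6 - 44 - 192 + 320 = 18*l^3 + 123*l^2 + 209*l + 90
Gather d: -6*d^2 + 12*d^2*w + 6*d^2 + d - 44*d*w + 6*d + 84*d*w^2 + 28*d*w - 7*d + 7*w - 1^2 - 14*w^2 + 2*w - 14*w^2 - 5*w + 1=12*d^2*w + d*(84*w^2 - 16*w) - 28*w^2 + 4*w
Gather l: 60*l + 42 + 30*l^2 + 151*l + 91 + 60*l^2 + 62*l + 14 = 90*l^2 + 273*l + 147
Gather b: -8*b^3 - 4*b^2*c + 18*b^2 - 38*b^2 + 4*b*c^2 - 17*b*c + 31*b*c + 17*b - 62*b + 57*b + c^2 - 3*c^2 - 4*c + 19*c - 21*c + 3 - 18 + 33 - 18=-8*b^3 + b^2*(-4*c - 20) + b*(4*c^2 + 14*c + 12) - 2*c^2 - 6*c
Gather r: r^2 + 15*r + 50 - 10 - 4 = r^2 + 15*r + 36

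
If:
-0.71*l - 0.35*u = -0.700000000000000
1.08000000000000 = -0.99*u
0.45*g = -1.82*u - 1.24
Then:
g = 1.66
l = 1.52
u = -1.09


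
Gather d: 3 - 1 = 2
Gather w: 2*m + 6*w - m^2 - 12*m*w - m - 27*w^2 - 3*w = -m^2 + m - 27*w^2 + w*(3 - 12*m)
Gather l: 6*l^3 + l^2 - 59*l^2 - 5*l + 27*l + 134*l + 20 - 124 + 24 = 6*l^3 - 58*l^2 + 156*l - 80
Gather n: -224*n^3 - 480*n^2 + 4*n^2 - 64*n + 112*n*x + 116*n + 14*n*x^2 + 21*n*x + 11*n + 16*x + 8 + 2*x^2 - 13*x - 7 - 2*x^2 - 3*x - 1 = -224*n^3 - 476*n^2 + n*(14*x^2 + 133*x + 63)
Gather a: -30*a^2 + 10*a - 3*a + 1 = -30*a^2 + 7*a + 1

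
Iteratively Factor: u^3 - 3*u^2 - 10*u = (u)*(u^2 - 3*u - 10) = u*(u + 2)*(u - 5)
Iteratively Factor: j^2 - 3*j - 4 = (j - 4)*(j + 1)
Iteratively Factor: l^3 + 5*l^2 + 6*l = (l + 3)*(l^2 + 2*l) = (l + 2)*(l + 3)*(l)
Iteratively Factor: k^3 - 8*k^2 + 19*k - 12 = (k - 1)*(k^2 - 7*k + 12) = (k - 4)*(k - 1)*(k - 3)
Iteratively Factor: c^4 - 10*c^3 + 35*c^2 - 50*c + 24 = (c - 1)*(c^3 - 9*c^2 + 26*c - 24) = (c - 4)*(c - 1)*(c^2 - 5*c + 6) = (c - 4)*(c - 3)*(c - 1)*(c - 2)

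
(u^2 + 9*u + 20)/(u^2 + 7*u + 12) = (u + 5)/(u + 3)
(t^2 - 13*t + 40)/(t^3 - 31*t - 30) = (-t^2 + 13*t - 40)/(-t^3 + 31*t + 30)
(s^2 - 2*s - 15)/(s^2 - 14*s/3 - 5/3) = 3*(s + 3)/(3*s + 1)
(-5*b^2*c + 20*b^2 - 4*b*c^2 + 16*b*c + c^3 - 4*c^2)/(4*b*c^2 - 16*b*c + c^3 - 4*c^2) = (-5*b^2 - 4*b*c + c^2)/(c*(4*b + c))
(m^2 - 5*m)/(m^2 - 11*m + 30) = m/(m - 6)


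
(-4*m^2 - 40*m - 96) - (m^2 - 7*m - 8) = -5*m^2 - 33*m - 88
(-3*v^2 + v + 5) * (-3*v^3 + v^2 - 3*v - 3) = 9*v^5 - 6*v^4 - 5*v^3 + 11*v^2 - 18*v - 15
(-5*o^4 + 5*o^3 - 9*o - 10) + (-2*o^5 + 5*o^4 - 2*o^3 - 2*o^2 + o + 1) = -2*o^5 + 3*o^3 - 2*o^2 - 8*o - 9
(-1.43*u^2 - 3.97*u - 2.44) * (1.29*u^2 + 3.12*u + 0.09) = -1.8447*u^4 - 9.5829*u^3 - 15.6627*u^2 - 7.9701*u - 0.2196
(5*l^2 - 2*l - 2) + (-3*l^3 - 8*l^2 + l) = -3*l^3 - 3*l^2 - l - 2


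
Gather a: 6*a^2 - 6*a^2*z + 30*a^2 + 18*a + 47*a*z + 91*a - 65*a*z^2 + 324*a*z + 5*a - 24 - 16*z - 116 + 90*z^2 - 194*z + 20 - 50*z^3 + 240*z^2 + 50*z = a^2*(36 - 6*z) + a*(-65*z^2 + 371*z + 114) - 50*z^3 + 330*z^2 - 160*z - 120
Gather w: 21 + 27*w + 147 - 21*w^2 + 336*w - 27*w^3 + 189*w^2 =-27*w^3 + 168*w^2 + 363*w + 168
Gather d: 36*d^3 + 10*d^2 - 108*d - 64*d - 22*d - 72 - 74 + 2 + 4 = 36*d^3 + 10*d^2 - 194*d - 140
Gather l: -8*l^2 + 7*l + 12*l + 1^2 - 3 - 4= -8*l^2 + 19*l - 6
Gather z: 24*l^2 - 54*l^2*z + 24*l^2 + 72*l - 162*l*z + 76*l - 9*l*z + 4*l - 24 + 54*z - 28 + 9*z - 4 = 48*l^2 + 152*l + z*(-54*l^2 - 171*l + 63) - 56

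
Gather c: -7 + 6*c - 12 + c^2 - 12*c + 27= c^2 - 6*c + 8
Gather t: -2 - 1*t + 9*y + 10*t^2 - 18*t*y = 10*t^2 + t*(-18*y - 1) + 9*y - 2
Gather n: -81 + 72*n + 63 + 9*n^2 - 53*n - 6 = 9*n^2 + 19*n - 24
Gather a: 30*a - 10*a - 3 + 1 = 20*a - 2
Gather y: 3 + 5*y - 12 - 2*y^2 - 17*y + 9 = -2*y^2 - 12*y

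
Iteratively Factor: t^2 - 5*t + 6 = (t - 3)*(t - 2)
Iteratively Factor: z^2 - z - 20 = (z - 5)*(z + 4)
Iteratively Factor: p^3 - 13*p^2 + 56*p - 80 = (p - 4)*(p^2 - 9*p + 20) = (p - 5)*(p - 4)*(p - 4)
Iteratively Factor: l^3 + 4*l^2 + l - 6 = (l + 2)*(l^2 + 2*l - 3) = (l - 1)*(l + 2)*(l + 3)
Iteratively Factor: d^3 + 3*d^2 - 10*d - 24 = (d + 2)*(d^2 + d - 12) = (d - 3)*(d + 2)*(d + 4)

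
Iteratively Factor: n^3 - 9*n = (n + 3)*(n^2 - 3*n) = (n - 3)*(n + 3)*(n)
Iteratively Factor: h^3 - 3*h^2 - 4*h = (h)*(h^2 - 3*h - 4) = h*(h - 4)*(h + 1)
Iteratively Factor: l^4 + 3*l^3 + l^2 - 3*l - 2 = (l + 2)*(l^3 + l^2 - l - 1) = (l + 1)*(l + 2)*(l^2 - 1) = (l - 1)*(l + 1)*(l + 2)*(l + 1)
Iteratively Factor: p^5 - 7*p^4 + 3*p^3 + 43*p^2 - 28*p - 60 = (p + 1)*(p^4 - 8*p^3 + 11*p^2 + 32*p - 60) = (p + 1)*(p + 2)*(p^3 - 10*p^2 + 31*p - 30) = (p - 2)*(p + 1)*(p + 2)*(p^2 - 8*p + 15) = (p - 3)*(p - 2)*(p + 1)*(p + 2)*(p - 5)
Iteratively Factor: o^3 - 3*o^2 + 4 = (o - 2)*(o^2 - o - 2) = (o - 2)^2*(o + 1)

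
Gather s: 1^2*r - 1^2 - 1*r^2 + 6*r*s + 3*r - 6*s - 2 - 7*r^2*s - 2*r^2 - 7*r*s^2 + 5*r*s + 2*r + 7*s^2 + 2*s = -3*r^2 + 6*r + s^2*(7 - 7*r) + s*(-7*r^2 + 11*r - 4) - 3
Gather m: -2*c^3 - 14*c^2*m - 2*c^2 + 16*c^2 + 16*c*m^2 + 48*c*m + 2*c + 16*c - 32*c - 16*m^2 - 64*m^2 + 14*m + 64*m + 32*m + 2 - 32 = -2*c^3 + 14*c^2 - 14*c + m^2*(16*c - 80) + m*(-14*c^2 + 48*c + 110) - 30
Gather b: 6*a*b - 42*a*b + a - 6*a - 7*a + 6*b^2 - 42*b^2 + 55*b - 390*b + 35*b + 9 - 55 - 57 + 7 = -12*a - 36*b^2 + b*(-36*a - 300) - 96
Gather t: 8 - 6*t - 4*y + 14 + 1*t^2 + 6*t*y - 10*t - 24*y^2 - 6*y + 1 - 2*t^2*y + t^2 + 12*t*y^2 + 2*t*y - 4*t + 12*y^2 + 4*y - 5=t^2*(2 - 2*y) + t*(12*y^2 + 8*y - 20) - 12*y^2 - 6*y + 18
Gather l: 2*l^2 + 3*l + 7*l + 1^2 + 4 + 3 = 2*l^2 + 10*l + 8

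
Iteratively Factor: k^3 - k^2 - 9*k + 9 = (k - 3)*(k^2 + 2*k - 3) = (k - 3)*(k + 3)*(k - 1)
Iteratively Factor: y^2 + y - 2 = (y + 2)*(y - 1)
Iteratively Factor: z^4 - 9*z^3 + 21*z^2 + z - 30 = (z - 5)*(z^3 - 4*z^2 + z + 6) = (z - 5)*(z + 1)*(z^2 - 5*z + 6) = (z - 5)*(z - 3)*(z + 1)*(z - 2)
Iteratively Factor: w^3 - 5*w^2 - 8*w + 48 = (w - 4)*(w^2 - w - 12) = (w - 4)*(w + 3)*(w - 4)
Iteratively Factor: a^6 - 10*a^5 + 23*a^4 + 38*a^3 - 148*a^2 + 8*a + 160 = (a - 2)*(a^5 - 8*a^4 + 7*a^3 + 52*a^2 - 44*a - 80) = (a - 4)*(a - 2)*(a^4 - 4*a^3 - 9*a^2 + 16*a + 20) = (a - 4)*(a - 2)^2*(a^3 - 2*a^2 - 13*a - 10) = (a - 4)*(a - 2)^2*(a + 1)*(a^2 - 3*a - 10) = (a - 4)*(a - 2)^2*(a + 1)*(a + 2)*(a - 5)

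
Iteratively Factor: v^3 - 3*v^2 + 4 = (v - 2)*(v^2 - v - 2) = (v - 2)*(v + 1)*(v - 2)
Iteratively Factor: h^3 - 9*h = (h + 3)*(h^2 - 3*h) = (h - 3)*(h + 3)*(h)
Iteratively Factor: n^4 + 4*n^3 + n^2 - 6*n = (n + 3)*(n^3 + n^2 - 2*n) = (n + 2)*(n + 3)*(n^2 - n) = (n - 1)*(n + 2)*(n + 3)*(n)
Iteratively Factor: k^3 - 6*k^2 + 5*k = (k - 5)*(k^2 - k) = (k - 5)*(k - 1)*(k)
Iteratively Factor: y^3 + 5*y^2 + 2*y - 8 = (y + 2)*(y^2 + 3*y - 4) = (y + 2)*(y + 4)*(y - 1)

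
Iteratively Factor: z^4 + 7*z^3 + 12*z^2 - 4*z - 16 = (z + 4)*(z^3 + 3*z^2 - 4) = (z + 2)*(z + 4)*(z^2 + z - 2) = (z - 1)*(z + 2)*(z + 4)*(z + 2)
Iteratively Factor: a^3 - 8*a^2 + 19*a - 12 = (a - 1)*(a^2 - 7*a + 12) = (a - 3)*(a - 1)*(a - 4)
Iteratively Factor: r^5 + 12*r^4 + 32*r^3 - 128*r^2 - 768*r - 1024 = (r + 4)*(r^4 + 8*r^3 - 128*r - 256) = (r + 4)^2*(r^3 + 4*r^2 - 16*r - 64) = (r + 4)^3*(r^2 - 16) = (r + 4)^4*(r - 4)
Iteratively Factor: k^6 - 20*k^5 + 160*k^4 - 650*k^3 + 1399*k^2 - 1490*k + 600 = (k - 5)*(k^5 - 15*k^4 + 85*k^3 - 225*k^2 + 274*k - 120) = (k - 5)*(k - 4)*(k^4 - 11*k^3 + 41*k^2 - 61*k + 30) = (k - 5)*(k - 4)*(k - 1)*(k^3 - 10*k^2 + 31*k - 30) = (k - 5)*(k - 4)*(k - 2)*(k - 1)*(k^2 - 8*k + 15) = (k - 5)*(k - 4)*(k - 3)*(k - 2)*(k - 1)*(k - 5)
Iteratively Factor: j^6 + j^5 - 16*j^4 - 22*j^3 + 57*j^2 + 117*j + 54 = (j + 1)*(j^5 - 16*j^3 - 6*j^2 + 63*j + 54) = (j + 1)*(j + 3)*(j^4 - 3*j^3 - 7*j^2 + 15*j + 18) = (j - 3)*(j + 1)*(j + 3)*(j^3 - 7*j - 6) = (j - 3)*(j + 1)*(j + 2)*(j + 3)*(j^2 - 2*j - 3) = (j - 3)*(j + 1)^2*(j + 2)*(j + 3)*(j - 3)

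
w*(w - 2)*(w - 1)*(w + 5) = w^4 + 2*w^3 - 13*w^2 + 10*w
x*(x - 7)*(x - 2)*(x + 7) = x^4 - 2*x^3 - 49*x^2 + 98*x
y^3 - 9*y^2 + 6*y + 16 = (y - 8)*(y - 2)*(y + 1)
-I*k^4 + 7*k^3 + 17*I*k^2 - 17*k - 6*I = (k + I)*(k + 2*I)*(k + 3*I)*(-I*k + 1)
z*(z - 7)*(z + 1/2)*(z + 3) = z^4 - 7*z^3/2 - 23*z^2 - 21*z/2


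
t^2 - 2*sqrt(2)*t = t*(t - 2*sqrt(2))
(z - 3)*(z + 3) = z^2 - 9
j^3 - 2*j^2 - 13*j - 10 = (j - 5)*(j + 1)*(j + 2)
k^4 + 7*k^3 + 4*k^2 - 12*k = k*(k - 1)*(k + 2)*(k + 6)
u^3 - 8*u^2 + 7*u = u*(u - 7)*(u - 1)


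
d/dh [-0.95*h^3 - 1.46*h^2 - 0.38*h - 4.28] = -2.85*h^2 - 2.92*h - 0.38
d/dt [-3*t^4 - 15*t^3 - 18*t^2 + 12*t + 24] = -12*t^3 - 45*t^2 - 36*t + 12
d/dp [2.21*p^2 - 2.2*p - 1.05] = 4.42*p - 2.2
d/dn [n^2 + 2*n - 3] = 2*n + 2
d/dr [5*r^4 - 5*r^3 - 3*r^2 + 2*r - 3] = 20*r^3 - 15*r^2 - 6*r + 2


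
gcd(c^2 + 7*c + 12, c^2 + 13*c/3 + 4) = c + 3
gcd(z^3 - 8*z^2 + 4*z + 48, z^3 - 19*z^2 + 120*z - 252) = z - 6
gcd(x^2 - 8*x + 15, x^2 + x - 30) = x - 5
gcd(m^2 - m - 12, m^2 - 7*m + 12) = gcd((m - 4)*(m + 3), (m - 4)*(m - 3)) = m - 4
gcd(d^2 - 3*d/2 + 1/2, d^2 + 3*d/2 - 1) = d - 1/2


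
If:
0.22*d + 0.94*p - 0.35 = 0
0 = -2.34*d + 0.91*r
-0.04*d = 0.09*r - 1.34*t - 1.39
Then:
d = 4.93684210526316*t + 5.12105263157895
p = -1.15543113101904*t - 0.826203807390817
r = 12.6947368421053*t + 13.1684210526316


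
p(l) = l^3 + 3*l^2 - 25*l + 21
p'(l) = 3*l^2 + 6*l - 25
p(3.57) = 15.48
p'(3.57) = 34.65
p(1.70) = -7.92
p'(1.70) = -6.13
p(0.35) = 12.66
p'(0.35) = -22.53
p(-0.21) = 26.37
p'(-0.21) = -26.13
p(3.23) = 5.25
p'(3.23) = 25.68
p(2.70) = -4.95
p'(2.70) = 13.07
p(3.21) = 4.74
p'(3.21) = 25.17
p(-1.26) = 55.26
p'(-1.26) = -27.80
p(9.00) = 768.00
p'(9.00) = 272.00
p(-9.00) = -240.00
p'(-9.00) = 164.00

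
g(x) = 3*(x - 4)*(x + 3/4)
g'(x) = 6*x - 39/4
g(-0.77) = 0.29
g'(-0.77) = -14.37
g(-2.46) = 33.14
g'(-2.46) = -24.51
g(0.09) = -9.85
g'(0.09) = -9.21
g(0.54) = -13.39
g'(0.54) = -6.51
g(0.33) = -11.89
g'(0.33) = -7.77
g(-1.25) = 7.88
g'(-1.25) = -17.25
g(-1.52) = 12.75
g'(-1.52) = -18.87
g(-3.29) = 55.55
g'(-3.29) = -29.49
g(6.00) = 40.50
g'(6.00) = 26.25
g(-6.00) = 157.50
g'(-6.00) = -45.75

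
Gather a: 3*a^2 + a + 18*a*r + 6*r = 3*a^2 + a*(18*r + 1) + 6*r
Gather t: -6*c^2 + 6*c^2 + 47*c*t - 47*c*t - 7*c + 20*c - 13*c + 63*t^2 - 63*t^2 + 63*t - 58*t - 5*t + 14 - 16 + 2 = 0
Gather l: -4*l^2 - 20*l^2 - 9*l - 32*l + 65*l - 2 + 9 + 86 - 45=-24*l^2 + 24*l + 48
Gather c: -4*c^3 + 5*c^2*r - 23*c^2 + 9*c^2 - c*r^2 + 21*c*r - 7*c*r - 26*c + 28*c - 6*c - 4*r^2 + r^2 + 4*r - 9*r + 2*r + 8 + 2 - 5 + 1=-4*c^3 + c^2*(5*r - 14) + c*(-r^2 + 14*r - 4) - 3*r^2 - 3*r + 6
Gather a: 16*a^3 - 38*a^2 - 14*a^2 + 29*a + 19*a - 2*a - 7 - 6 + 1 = 16*a^3 - 52*a^2 + 46*a - 12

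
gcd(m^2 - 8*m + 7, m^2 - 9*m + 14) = m - 7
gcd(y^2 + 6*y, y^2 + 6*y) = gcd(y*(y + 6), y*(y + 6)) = y^2 + 6*y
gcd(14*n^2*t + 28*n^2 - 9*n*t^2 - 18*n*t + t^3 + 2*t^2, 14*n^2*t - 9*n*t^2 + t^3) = 14*n^2 - 9*n*t + t^2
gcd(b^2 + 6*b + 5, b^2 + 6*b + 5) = b^2 + 6*b + 5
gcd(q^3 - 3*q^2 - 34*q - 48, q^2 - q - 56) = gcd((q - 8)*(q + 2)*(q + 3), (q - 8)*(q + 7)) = q - 8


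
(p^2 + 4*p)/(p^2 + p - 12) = p/(p - 3)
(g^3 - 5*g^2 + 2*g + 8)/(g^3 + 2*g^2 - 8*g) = (g^2 - 3*g - 4)/(g*(g + 4))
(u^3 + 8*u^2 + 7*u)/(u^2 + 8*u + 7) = u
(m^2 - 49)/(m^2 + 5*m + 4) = (m^2 - 49)/(m^2 + 5*m + 4)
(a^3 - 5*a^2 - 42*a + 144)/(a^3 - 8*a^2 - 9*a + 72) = (a + 6)/(a + 3)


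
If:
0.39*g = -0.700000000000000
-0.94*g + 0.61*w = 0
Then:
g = -1.79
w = -2.77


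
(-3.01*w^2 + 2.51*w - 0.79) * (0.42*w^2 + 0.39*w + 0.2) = -1.2642*w^4 - 0.1197*w^3 + 0.0451*w^2 + 0.1939*w - 0.158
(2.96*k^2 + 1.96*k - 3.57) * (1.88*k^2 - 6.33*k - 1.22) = 5.5648*k^4 - 15.052*k^3 - 22.7296*k^2 + 20.2069*k + 4.3554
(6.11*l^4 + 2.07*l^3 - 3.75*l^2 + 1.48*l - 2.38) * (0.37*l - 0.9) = 2.2607*l^5 - 4.7331*l^4 - 3.2505*l^3 + 3.9226*l^2 - 2.2126*l + 2.142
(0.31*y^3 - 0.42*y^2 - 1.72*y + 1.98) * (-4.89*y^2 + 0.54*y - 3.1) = -1.5159*y^5 + 2.2212*y^4 + 7.223*y^3 - 9.309*y^2 + 6.4012*y - 6.138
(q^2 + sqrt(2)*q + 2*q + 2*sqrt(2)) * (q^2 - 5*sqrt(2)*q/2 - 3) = q^4 - 3*sqrt(2)*q^3/2 + 2*q^3 - 8*q^2 - 3*sqrt(2)*q^2 - 16*q - 3*sqrt(2)*q - 6*sqrt(2)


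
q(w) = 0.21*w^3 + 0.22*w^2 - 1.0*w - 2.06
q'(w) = 0.63*w^2 + 0.44*w - 1.0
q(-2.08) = -0.92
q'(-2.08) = 0.81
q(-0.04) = -2.02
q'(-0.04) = -1.02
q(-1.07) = -1.00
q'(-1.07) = -0.75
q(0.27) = -2.31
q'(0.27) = -0.84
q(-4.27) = -10.13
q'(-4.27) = 8.61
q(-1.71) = -0.76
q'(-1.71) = 0.09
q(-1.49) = -0.78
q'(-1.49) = -0.26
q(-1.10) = -0.97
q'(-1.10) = -0.72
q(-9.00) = -128.33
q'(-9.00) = 46.07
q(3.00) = 2.59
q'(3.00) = 5.99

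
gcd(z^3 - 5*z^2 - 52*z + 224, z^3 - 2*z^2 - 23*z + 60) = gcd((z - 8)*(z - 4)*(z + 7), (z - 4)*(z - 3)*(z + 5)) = z - 4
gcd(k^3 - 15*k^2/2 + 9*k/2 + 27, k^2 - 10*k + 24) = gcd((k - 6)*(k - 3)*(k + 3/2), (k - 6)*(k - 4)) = k - 6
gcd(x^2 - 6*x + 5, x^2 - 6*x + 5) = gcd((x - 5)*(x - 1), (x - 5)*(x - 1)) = x^2 - 6*x + 5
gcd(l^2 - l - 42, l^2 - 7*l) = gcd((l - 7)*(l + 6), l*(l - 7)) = l - 7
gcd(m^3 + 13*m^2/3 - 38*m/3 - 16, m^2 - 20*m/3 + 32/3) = m - 8/3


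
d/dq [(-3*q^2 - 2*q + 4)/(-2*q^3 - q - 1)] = (2*(3*q + 1)*(2*q^3 + q + 1) - (6*q^2 + 1)*(3*q^2 + 2*q - 4))/(2*q^3 + q + 1)^2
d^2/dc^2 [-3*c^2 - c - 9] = -6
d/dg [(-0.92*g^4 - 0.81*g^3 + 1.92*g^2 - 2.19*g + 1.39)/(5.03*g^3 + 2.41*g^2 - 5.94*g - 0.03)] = (-4.6276*g^6 - 4.4344*g^5 + 4.7847*g^4 + 31.7646*g^3 - 27.0291*g^2 - 6.815*g + 8.3223)/(25.3009*g^6 + 24.2446*g^5 - 53.9483*g^4 - 28.9326*g^3 + 35.139*g^2 + 0.3564*g + 0.0009)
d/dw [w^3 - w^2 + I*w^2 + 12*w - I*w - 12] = 3*w^2 + 2*w*(-1 + I) + 12 - I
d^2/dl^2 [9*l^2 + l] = 18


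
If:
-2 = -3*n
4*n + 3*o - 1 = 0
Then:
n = 2/3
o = -5/9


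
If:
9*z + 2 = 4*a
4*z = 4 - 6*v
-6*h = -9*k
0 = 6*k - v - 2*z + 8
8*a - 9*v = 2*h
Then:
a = 19/56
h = -13/7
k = -26/21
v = 5/7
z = -1/14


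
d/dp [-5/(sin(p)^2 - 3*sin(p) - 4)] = 5*(2*sin(p) - 3)*cos(p)/((sin(p) - 4)^2*(sin(p) + 1)^2)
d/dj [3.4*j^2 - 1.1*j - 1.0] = 6.8*j - 1.1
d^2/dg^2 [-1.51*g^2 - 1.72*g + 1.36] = -3.02000000000000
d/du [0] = 0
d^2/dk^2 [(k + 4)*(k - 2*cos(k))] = 2*(k + 4)*cos(k) + 4*sin(k) + 2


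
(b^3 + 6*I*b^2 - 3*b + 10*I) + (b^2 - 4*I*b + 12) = b^3 + b^2 + 6*I*b^2 - 3*b - 4*I*b + 12 + 10*I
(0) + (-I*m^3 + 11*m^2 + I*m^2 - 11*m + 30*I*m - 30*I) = -I*m^3 + 11*m^2 + I*m^2 - 11*m + 30*I*m - 30*I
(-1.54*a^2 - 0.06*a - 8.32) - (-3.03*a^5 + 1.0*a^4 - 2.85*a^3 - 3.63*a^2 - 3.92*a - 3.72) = 3.03*a^5 - 1.0*a^4 + 2.85*a^3 + 2.09*a^2 + 3.86*a - 4.6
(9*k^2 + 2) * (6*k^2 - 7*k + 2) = 54*k^4 - 63*k^3 + 30*k^2 - 14*k + 4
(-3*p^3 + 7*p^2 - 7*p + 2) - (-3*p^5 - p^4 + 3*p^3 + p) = 3*p^5 + p^4 - 6*p^3 + 7*p^2 - 8*p + 2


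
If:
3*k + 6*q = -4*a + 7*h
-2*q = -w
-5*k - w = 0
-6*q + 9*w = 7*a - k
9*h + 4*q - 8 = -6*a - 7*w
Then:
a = 1624/5223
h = 1600/5223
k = -392/5223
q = 980/5223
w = 1960/5223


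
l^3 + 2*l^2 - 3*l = l*(l - 1)*(l + 3)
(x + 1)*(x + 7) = x^2 + 8*x + 7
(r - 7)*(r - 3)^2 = r^3 - 13*r^2 + 51*r - 63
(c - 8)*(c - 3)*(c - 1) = c^3 - 12*c^2 + 35*c - 24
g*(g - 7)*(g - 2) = g^3 - 9*g^2 + 14*g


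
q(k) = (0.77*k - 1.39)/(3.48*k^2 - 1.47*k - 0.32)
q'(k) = (1.47 - 6.96*k)*(0.77*k - 1.39)/(3.48*k^2 - 1.47*k - 0.32)^2 + 0.77/(3.48*k^2 - 1.47*k - 0.32) = (-2.6796*k^2 + 9.6744*k - 2.2897)/(12.1104*k^4 - 10.2312*k^3 - 0.0663*k^2 + 0.9408*k + 0.1024)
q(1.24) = -0.14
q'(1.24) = 0.54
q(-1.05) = -0.43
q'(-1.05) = -0.60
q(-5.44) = -0.05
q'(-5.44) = -0.01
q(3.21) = 0.04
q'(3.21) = 0.00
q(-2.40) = -0.14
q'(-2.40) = -0.08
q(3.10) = 0.03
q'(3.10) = 0.00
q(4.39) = 0.03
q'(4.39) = -0.00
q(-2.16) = -0.16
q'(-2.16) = -0.10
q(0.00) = 4.34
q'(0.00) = -22.36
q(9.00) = 0.02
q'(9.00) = -0.00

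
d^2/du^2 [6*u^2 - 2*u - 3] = 12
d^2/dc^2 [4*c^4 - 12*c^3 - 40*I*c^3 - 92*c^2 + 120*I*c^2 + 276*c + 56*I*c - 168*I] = 48*c^2 + c*(-72 - 240*I) - 184 + 240*I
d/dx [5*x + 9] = 5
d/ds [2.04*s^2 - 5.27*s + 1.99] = 4.08*s - 5.27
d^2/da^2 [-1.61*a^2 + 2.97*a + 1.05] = -3.22000000000000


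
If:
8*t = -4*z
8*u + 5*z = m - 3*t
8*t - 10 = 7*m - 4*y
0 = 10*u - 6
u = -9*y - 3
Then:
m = -214/285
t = 226/285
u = 3/5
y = -2/5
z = -452/285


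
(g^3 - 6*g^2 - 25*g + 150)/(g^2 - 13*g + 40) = (g^2 - g - 30)/(g - 8)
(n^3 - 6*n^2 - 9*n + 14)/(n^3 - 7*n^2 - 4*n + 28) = (n - 1)/(n - 2)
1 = 1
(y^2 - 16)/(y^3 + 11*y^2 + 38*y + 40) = (y - 4)/(y^2 + 7*y + 10)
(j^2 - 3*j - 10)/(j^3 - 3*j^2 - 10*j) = 1/j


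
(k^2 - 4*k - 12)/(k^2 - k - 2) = (-k^2 + 4*k + 12)/(-k^2 + k + 2)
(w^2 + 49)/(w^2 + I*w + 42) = (w - 7*I)/(w - 6*I)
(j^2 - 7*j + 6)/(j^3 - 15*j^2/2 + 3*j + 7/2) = 2*(j - 6)/(2*j^2 - 13*j - 7)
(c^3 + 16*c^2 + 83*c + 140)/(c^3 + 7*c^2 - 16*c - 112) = (c + 5)/(c - 4)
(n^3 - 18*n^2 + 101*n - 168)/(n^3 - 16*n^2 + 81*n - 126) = (n - 8)/(n - 6)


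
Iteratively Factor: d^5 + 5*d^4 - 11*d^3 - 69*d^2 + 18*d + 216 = (d + 3)*(d^4 + 2*d^3 - 17*d^2 - 18*d + 72) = (d - 2)*(d + 3)*(d^3 + 4*d^2 - 9*d - 36) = (d - 2)*(d + 3)^2*(d^2 + d - 12) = (d - 2)*(d + 3)^2*(d + 4)*(d - 3)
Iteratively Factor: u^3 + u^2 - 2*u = (u - 1)*(u^2 + 2*u) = u*(u - 1)*(u + 2)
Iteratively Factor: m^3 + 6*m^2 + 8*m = (m + 2)*(m^2 + 4*m) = (m + 2)*(m + 4)*(m)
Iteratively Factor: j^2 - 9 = (j + 3)*(j - 3)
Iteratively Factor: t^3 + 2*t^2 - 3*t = (t)*(t^2 + 2*t - 3) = t*(t - 1)*(t + 3)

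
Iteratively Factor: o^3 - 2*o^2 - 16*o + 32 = (o + 4)*(o^2 - 6*o + 8) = (o - 2)*(o + 4)*(o - 4)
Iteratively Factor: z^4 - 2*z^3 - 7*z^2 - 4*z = (z + 1)*(z^3 - 3*z^2 - 4*z) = z*(z + 1)*(z^2 - 3*z - 4) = z*(z - 4)*(z + 1)*(z + 1)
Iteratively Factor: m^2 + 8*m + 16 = (m + 4)*(m + 4)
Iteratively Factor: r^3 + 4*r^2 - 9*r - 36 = (r + 4)*(r^2 - 9) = (r + 3)*(r + 4)*(r - 3)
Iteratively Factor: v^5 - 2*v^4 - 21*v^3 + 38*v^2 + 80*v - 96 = (v + 4)*(v^4 - 6*v^3 + 3*v^2 + 26*v - 24) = (v + 2)*(v + 4)*(v^3 - 8*v^2 + 19*v - 12) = (v - 4)*(v + 2)*(v + 4)*(v^2 - 4*v + 3) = (v - 4)*(v - 3)*(v + 2)*(v + 4)*(v - 1)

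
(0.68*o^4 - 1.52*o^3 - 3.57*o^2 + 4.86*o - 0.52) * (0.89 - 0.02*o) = -0.0136*o^5 + 0.6356*o^4 - 1.2814*o^3 - 3.2745*o^2 + 4.3358*o - 0.4628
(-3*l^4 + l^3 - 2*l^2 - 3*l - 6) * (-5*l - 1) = 15*l^5 - 2*l^4 + 9*l^3 + 17*l^2 + 33*l + 6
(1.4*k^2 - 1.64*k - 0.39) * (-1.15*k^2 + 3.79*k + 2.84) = -1.61*k^4 + 7.192*k^3 - 1.7911*k^2 - 6.1357*k - 1.1076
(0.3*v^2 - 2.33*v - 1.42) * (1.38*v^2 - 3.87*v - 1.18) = 0.414*v^4 - 4.3764*v^3 + 6.7035*v^2 + 8.2448*v + 1.6756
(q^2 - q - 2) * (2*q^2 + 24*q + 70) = 2*q^4 + 22*q^3 + 42*q^2 - 118*q - 140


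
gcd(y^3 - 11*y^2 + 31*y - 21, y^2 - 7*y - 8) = 1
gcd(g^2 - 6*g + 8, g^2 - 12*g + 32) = g - 4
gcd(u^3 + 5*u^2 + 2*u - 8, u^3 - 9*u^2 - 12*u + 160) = u + 4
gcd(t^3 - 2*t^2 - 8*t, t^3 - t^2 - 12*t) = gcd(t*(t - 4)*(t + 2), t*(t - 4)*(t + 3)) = t^2 - 4*t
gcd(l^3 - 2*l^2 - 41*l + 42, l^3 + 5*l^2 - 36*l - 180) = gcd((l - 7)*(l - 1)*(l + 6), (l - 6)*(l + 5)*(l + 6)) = l + 6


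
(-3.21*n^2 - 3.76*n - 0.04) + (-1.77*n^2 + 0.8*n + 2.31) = -4.98*n^2 - 2.96*n + 2.27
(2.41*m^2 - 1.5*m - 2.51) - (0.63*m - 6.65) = 2.41*m^2 - 2.13*m + 4.14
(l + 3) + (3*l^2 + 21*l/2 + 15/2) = 3*l^2 + 23*l/2 + 21/2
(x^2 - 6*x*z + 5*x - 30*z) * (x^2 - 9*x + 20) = x^4 - 6*x^3*z - 4*x^3 + 24*x^2*z - 25*x^2 + 150*x*z + 100*x - 600*z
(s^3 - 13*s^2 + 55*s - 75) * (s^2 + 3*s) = s^5 - 10*s^4 + 16*s^3 + 90*s^2 - 225*s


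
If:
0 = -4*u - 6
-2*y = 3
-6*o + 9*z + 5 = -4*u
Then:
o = 3*z/2 - 1/6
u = -3/2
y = -3/2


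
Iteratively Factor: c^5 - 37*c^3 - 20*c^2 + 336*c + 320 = (c - 4)*(c^4 + 4*c^3 - 21*c^2 - 104*c - 80) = (c - 5)*(c - 4)*(c^3 + 9*c^2 + 24*c + 16) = (c - 5)*(c - 4)*(c + 4)*(c^2 + 5*c + 4) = (c - 5)*(c - 4)*(c + 4)^2*(c + 1)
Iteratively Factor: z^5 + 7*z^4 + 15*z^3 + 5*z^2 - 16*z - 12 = (z + 3)*(z^4 + 4*z^3 + 3*z^2 - 4*z - 4) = (z + 2)*(z + 3)*(z^3 + 2*z^2 - z - 2) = (z + 1)*(z + 2)*(z + 3)*(z^2 + z - 2) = (z + 1)*(z + 2)^2*(z + 3)*(z - 1)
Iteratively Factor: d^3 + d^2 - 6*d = (d)*(d^2 + d - 6) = d*(d + 3)*(d - 2)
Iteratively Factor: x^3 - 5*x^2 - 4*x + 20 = (x - 2)*(x^2 - 3*x - 10) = (x - 2)*(x + 2)*(x - 5)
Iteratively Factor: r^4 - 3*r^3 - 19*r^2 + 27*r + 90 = (r - 5)*(r^3 + 2*r^2 - 9*r - 18) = (r - 5)*(r + 3)*(r^2 - r - 6) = (r - 5)*(r - 3)*(r + 3)*(r + 2)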